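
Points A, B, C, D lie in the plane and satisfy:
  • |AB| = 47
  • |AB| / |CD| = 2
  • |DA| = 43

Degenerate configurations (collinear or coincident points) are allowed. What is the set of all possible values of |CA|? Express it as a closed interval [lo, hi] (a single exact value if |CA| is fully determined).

|AB| ∈ {47}
|AD| ∈ {43}
|CD| ∈ {47/2}
|BD| ∈ [4, 90]
|AC| ∈ [39/2, 133/2]
|BC| ∈ [0, 227/2]

|CA| ∈ [39/2, 133/2]  (≈ [19.5000, 66.5000])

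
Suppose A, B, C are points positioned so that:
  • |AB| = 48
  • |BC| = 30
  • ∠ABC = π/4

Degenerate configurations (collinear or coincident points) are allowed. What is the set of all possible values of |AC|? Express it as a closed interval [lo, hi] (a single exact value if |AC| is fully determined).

|AC| = 6·√(89 - 40·√(2))  (≈ 34.1692)

|AB| ∈ {48}
|BC| ∈ {30}
|AC| ∈ {6·√(89 - 40·√(2))}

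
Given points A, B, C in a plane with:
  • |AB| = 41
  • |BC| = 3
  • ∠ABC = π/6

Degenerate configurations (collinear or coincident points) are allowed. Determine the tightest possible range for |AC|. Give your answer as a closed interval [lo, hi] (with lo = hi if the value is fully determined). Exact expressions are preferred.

|AC| = √(1690 - 123·√(3))  (≈ 38.4312)

|AB| ∈ {41}
|BC| ∈ {3}
|AC| ∈ {√(1690 - 123·√(3))}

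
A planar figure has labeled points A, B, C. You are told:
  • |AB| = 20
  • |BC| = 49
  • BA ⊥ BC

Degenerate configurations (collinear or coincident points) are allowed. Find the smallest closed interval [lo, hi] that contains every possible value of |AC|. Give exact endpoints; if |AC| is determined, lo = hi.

|AB| ∈ {20}
|BC| ∈ {49}
|AC| ∈ {√(2801)}

|AC| = √(2801)  (≈ 52.9245)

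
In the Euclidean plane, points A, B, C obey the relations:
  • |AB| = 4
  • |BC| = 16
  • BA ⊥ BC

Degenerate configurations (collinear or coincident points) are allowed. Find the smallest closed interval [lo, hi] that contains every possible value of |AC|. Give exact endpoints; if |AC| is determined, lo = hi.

|AB| ∈ {4}
|BC| ∈ {16}
|AC| ∈ {4·√(17)}

|AC| = 4·√(17)  (≈ 16.4924)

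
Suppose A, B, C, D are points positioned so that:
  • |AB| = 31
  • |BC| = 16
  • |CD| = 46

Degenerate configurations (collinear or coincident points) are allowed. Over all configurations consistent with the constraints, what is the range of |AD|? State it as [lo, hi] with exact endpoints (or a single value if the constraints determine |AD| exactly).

|AB| ∈ {31}
|BC| ∈ {16}
|CD| ∈ {46}
|AC| ∈ [15, 47]
|BD| ∈ [30, 62]
|AD| ∈ [0, 93]

|AD| ∈ [0, 93]  (≈ [0.0000, 93.0000])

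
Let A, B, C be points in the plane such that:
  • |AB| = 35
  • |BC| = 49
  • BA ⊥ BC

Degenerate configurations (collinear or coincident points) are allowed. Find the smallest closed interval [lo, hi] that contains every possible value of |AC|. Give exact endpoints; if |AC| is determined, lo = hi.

|AB| ∈ {35}
|BC| ∈ {49}
|AC| ∈ {7·√(74)}

|AC| = 7·√(74)  (≈ 60.2163)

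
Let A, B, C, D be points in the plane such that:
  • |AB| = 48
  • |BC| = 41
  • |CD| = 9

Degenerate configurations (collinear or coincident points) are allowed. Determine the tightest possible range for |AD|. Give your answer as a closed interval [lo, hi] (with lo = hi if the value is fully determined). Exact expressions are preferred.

|AB| ∈ {48}
|BC| ∈ {41}
|CD| ∈ {9}
|AC| ∈ [7, 89]
|BD| ∈ [32, 50]
|AD| ∈ [0, 98]

|AD| ∈ [0, 98]  (≈ [0.0000, 98.0000])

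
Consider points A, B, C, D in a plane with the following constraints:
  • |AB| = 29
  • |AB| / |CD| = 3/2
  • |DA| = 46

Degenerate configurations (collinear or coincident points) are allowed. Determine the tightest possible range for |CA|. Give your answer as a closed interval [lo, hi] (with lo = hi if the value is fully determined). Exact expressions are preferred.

|CA| ∈ [80/3, 196/3]  (≈ [26.6667, 65.3333])

|AB| ∈ {29}
|AD| ∈ {46}
|CD| ∈ {58/3}
|BD| ∈ [17, 75]
|AC| ∈ [80/3, 196/3]
|BC| ∈ [0, 283/3]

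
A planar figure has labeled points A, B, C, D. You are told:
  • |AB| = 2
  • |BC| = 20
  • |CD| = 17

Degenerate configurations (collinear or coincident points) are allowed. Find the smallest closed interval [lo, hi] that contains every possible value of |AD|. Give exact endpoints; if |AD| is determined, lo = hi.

|AD| ∈ [1, 39]  (≈ [1.0000, 39.0000])

|AB| ∈ {2}
|BC| ∈ {20}
|CD| ∈ {17}
|AC| ∈ [18, 22]
|BD| ∈ [3, 37]
|AD| ∈ [1, 39]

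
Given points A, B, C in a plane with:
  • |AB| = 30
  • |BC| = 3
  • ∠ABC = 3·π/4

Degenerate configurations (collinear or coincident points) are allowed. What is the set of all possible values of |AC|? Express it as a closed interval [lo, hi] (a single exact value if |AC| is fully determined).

|AB| ∈ {30}
|BC| ∈ {3}
|AC| ∈ {3·√(10·√(2) + 101)}

|AC| = 3·√(10·√(2) + 101)  (≈ 32.1913)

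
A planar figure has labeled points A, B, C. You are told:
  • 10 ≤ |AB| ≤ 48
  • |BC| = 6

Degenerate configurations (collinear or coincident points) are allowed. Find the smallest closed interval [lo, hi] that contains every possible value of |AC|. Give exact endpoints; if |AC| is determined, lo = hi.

|AC| ∈ [4, 54]  (≈ [4.0000, 54.0000])

|AB| ∈ [10, 48]
|BC| ∈ {6}
|AC| ∈ [4, 54]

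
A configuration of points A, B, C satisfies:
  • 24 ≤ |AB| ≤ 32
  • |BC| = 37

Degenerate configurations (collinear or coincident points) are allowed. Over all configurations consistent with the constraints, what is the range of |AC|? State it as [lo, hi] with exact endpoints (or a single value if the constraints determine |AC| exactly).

|AC| ∈ [5, 69]  (≈ [5.0000, 69.0000])

|AB| ∈ [24, 32]
|BC| ∈ {37}
|AC| ∈ [5, 69]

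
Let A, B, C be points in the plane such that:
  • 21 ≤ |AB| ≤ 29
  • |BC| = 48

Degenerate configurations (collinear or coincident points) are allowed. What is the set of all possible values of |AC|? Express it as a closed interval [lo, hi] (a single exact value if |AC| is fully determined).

|AB| ∈ [21, 29]
|BC| ∈ {48}
|AC| ∈ [19, 77]

|AC| ∈ [19, 77]  (≈ [19.0000, 77.0000])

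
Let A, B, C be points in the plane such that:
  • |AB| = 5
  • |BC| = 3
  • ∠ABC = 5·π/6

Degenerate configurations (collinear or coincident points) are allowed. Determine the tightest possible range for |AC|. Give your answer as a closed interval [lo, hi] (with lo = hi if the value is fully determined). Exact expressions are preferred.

|AC| = √(15·√(3) + 34)  (≈ 7.7447)

|AB| ∈ {5}
|BC| ∈ {3}
|AC| ∈ {√(15·√(3) + 34)}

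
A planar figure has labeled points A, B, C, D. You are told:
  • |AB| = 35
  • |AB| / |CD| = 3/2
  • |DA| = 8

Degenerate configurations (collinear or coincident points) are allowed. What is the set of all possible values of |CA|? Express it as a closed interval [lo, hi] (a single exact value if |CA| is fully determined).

|CA| ∈ [46/3, 94/3]  (≈ [15.3333, 31.3333])

|AB| ∈ {35}
|AD| ∈ {8}
|CD| ∈ {70/3}
|BD| ∈ [27, 43]
|AC| ∈ [46/3, 94/3]
|BC| ∈ [11/3, 199/3]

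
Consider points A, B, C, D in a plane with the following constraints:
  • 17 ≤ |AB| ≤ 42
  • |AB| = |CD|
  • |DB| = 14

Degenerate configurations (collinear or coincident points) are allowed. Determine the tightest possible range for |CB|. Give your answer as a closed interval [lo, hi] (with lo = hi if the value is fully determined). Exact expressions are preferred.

|AB| ∈ [17, 42]
|BD| ∈ {14}
|CD| ∈ [17, 42]
|AD| ∈ [3, 56]
|BC| ∈ [3, 56]
|AC| ∈ [0, 98]

|CB| ∈ [3, 56]  (≈ [3.0000, 56.0000])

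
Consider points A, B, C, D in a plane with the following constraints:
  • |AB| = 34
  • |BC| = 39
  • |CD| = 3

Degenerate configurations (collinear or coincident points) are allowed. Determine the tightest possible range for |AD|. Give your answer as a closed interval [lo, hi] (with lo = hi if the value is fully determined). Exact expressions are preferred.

|AD| ∈ [2, 76]  (≈ [2.0000, 76.0000])

|AB| ∈ {34}
|BC| ∈ {39}
|CD| ∈ {3}
|AC| ∈ [5, 73]
|BD| ∈ [36, 42]
|AD| ∈ [2, 76]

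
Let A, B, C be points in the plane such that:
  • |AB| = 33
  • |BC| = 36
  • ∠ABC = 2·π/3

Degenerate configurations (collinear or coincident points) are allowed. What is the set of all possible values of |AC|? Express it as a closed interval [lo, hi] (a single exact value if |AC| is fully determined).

|AC| = 3·√(397)  (≈ 59.7746)

|AB| ∈ {33}
|BC| ∈ {36}
|AC| ∈ {3·√(397)}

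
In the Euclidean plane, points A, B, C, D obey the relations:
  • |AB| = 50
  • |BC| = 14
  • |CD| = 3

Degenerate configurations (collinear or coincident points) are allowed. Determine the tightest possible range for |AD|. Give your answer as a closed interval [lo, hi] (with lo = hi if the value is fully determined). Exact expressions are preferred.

|AB| ∈ {50}
|BC| ∈ {14}
|CD| ∈ {3}
|AC| ∈ [36, 64]
|BD| ∈ [11, 17]
|AD| ∈ [33, 67]

|AD| ∈ [33, 67]  (≈ [33.0000, 67.0000])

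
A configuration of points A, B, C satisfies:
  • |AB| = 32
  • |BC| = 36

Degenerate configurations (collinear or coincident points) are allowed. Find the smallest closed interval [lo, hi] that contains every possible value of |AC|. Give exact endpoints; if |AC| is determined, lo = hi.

|AB| ∈ {32}
|BC| ∈ {36}
|AC| ∈ [4, 68]

|AC| ∈ [4, 68]  (≈ [4.0000, 68.0000])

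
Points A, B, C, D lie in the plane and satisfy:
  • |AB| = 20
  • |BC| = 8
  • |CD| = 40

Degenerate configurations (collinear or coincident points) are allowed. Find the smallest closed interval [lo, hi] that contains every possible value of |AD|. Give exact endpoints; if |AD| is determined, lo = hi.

|AD| ∈ [12, 68]  (≈ [12.0000, 68.0000])

|AB| ∈ {20}
|BC| ∈ {8}
|CD| ∈ {40}
|AC| ∈ [12, 28]
|BD| ∈ [32, 48]
|AD| ∈ [12, 68]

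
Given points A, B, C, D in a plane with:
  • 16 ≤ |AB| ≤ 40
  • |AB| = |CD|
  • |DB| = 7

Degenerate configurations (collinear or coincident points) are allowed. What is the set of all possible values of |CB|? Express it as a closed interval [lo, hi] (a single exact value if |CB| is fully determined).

|AB| ∈ [16, 40]
|BD| ∈ {7}
|CD| ∈ [16, 40]
|AD| ∈ [9, 47]
|BC| ∈ [9, 47]
|AC| ∈ [0, 87]

|CB| ∈ [9, 47]  (≈ [9.0000, 47.0000])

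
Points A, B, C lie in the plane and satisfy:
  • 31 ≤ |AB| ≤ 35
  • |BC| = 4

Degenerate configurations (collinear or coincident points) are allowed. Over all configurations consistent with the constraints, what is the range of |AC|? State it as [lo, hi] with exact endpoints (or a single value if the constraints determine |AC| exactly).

|AB| ∈ [31, 35]
|BC| ∈ {4}
|AC| ∈ [27, 39]

|AC| ∈ [27, 39]  (≈ [27.0000, 39.0000])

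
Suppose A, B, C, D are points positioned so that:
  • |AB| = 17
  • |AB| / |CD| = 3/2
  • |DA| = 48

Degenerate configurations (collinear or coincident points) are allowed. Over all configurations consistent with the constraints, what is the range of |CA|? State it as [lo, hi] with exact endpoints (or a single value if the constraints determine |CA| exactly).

|AB| ∈ {17}
|AD| ∈ {48}
|CD| ∈ {34/3}
|BD| ∈ [31, 65]
|AC| ∈ [110/3, 178/3]
|BC| ∈ [59/3, 229/3]

|CA| ∈ [110/3, 178/3]  (≈ [36.6667, 59.3333])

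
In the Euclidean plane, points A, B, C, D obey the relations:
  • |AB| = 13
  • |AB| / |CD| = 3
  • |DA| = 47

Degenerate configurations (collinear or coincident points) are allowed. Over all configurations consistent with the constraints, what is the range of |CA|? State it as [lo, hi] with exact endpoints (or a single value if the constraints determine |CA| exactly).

|CA| ∈ [128/3, 154/3]  (≈ [42.6667, 51.3333])

|AB| ∈ {13}
|AD| ∈ {47}
|CD| ∈ {13/3}
|BD| ∈ [34, 60]
|AC| ∈ [128/3, 154/3]
|BC| ∈ [89/3, 193/3]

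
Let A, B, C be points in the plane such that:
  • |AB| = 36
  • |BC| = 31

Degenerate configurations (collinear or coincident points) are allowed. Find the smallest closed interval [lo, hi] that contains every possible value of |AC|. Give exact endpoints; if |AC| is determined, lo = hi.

|AB| ∈ {36}
|BC| ∈ {31}
|AC| ∈ [5, 67]

|AC| ∈ [5, 67]  (≈ [5.0000, 67.0000])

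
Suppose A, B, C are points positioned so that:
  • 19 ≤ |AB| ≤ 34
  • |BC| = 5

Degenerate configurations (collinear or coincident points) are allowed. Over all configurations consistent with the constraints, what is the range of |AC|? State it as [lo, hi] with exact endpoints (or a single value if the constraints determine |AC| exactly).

|AC| ∈ [14, 39]  (≈ [14.0000, 39.0000])

|AB| ∈ [19, 34]
|BC| ∈ {5}
|AC| ∈ [14, 39]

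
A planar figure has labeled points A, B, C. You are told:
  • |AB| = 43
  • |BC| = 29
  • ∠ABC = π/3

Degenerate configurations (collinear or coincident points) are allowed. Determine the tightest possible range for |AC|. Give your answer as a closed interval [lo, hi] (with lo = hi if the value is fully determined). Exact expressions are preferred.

|AB| ∈ {43}
|BC| ∈ {29}
|AC| ∈ {√(1443)}

|AC| = √(1443)  (≈ 37.9868)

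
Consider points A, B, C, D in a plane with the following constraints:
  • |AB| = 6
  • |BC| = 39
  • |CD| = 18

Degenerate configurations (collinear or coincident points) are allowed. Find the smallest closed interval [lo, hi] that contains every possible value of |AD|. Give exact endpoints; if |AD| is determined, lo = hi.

|AD| ∈ [15, 63]  (≈ [15.0000, 63.0000])

|AB| ∈ {6}
|BC| ∈ {39}
|CD| ∈ {18}
|AC| ∈ [33, 45]
|BD| ∈ [21, 57]
|AD| ∈ [15, 63]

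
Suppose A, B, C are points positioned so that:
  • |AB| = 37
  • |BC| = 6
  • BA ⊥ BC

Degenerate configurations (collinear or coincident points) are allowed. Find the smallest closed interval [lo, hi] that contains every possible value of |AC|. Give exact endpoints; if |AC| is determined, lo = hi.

|AC| = √(1405)  (≈ 37.4833)

|AB| ∈ {37}
|BC| ∈ {6}
|AC| ∈ {√(1405)}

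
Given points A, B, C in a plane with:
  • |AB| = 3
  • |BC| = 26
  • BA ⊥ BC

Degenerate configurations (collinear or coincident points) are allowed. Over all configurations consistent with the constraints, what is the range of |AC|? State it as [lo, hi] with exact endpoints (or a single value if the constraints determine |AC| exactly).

|AC| = √(685)  (≈ 26.1725)

|AB| ∈ {3}
|BC| ∈ {26}
|AC| ∈ {√(685)}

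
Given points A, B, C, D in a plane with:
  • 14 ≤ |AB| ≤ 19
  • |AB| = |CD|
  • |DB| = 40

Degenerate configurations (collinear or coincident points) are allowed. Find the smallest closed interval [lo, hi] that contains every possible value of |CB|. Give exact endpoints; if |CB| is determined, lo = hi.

|CB| ∈ [21, 59]  (≈ [21.0000, 59.0000])

|AB| ∈ [14, 19]
|BD| ∈ {40}
|CD| ∈ [14, 19]
|AD| ∈ [21, 59]
|BC| ∈ [21, 59]
|AC| ∈ [2, 78]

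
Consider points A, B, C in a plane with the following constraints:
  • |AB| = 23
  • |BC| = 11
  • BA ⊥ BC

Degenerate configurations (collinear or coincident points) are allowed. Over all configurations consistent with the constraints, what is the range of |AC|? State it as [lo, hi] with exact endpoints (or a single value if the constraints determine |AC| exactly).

|AC| = 5·√(26)  (≈ 25.4951)

|AB| ∈ {23}
|BC| ∈ {11}
|AC| ∈ {5·√(26)}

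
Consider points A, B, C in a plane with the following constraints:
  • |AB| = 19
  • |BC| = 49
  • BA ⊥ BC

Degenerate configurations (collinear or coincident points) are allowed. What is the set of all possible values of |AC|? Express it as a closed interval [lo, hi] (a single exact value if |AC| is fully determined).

|AC| = √(2762)  (≈ 52.5547)

|AB| ∈ {19}
|BC| ∈ {49}
|AC| ∈ {√(2762)}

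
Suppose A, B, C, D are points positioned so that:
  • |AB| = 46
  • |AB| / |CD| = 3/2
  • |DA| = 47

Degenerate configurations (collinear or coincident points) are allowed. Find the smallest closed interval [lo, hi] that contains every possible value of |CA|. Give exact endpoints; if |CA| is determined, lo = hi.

|AB| ∈ {46}
|AD| ∈ {47}
|CD| ∈ {92/3}
|BD| ∈ [1, 93]
|AC| ∈ [49/3, 233/3]
|BC| ∈ [0, 371/3]

|CA| ∈ [49/3, 233/3]  (≈ [16.3333, 77.6667])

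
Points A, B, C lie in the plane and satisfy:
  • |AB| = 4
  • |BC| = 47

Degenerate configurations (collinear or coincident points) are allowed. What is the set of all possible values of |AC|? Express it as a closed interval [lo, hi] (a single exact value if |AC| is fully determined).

|AB| ∈ {4}
|BC| ∈ {47}
|AC| ∈ [43, 51]

|AC| ∈ [43, 51]  (≈ [43.0000, 51.0000])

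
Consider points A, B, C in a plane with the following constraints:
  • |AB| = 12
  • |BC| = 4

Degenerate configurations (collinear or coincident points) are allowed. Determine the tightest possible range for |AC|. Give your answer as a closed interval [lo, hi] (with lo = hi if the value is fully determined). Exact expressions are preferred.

|AC| ∈ [8, 16]  (≈ [8.0000, 16.0000])

|AB| ∈ {12}
|BC| ∈ {4}
|AC| ∈ [8, 16]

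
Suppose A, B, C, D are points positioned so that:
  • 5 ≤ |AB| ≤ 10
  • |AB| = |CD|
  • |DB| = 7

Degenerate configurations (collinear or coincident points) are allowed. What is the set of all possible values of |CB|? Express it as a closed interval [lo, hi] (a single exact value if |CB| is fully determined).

|CB| ∈ [0, 17]  (≈ [0.0000, 17.0000])

|AB| ∈ [5, 10]
|BD| ∈ {7}
|CD| ∈ [5, 10]
|AD| ∈ [0, 17]
|BC| ∈ [0, 17]
|AC| ∈ [0, 27]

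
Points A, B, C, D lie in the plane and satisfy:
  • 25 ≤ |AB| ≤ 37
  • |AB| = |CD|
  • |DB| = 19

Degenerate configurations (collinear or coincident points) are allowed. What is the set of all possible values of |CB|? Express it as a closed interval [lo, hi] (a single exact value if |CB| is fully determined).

|AB| ∈ [25, 37]
|BD| ∈ {19}
|CD| ∈ [25, 37]
|AD| ∈ [6, 56]
|BC| ∈ [6, 56]
|AC| ∈ [0, 93]

|CB| ∈ [6, 56]  (≈ [6.0000, 56.0000])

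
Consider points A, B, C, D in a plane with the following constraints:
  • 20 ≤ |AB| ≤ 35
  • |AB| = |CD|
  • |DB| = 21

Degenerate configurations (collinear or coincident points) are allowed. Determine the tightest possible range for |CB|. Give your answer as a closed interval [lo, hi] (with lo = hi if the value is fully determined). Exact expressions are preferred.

|AB| ∈ [20, 35]
|BD| ∈ {21}
|CD| ∈ [20, 35]
|AD| ∈ [0, 56]
|BC| ∈ [0, 56]
|AC| ∈ [0, 91]

|CB| ∈ [0, 56]  (≈ [0.0000, 56.0000])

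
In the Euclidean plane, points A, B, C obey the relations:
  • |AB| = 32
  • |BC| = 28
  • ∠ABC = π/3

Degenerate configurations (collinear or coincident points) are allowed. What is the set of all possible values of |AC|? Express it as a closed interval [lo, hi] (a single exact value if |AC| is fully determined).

|AB| ∈ {32}
|BC| ∈ {28}
|AC| ∈ {4·√(57)}

|AC| = 4·√(57)  (≈ 30.1993)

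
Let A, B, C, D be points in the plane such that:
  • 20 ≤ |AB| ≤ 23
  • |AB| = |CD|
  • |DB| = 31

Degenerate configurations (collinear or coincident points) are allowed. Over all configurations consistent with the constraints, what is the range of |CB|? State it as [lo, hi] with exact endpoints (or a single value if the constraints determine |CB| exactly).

|CB| ∈ [8, 54]  (≈ [8.0000, 54.0000])

|AB| ∈ [20, 23]
|BD| ∈ {31}
|CD| ∈ [20, 23]
|AD| ∈ [8, 54]
|BC| ∈ [8, 54]
|AC| ∈ [0, 77]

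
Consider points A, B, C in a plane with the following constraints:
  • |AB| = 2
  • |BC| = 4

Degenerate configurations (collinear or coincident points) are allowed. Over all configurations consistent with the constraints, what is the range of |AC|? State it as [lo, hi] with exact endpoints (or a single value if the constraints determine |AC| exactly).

|AC| ∈ [2, 6]  (≈ [2.0000, 6.0000])

|AB| ∈ {2}
|BC| ∈ {4}
|AC| ∈ [2, 6]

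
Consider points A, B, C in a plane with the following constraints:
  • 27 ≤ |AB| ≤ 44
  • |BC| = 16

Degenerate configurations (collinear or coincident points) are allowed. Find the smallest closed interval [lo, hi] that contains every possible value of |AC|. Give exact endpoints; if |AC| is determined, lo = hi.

|AC| ∈ [11, 60]  (≈ [11.0000, 60.0000])

|AB| ∈ [27, 44]
|BC| ∈ {16}
|AC| ∈ [11, 60]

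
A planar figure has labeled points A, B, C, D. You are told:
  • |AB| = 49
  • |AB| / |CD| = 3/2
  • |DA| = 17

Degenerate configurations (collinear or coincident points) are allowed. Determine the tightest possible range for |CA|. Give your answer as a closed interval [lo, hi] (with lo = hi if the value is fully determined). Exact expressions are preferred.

|CA| ∈ [47/3, 149/3]  (≈ [15.6667, 49.6667])

|AB| ∈ {49}
|AD| ∈ {17}
|CD| ∈ {98/3}
|BD| ∈ [32, 66]
|AC| ∈ [47/3, 149/3]
|BC| ∈ [0, 296/3]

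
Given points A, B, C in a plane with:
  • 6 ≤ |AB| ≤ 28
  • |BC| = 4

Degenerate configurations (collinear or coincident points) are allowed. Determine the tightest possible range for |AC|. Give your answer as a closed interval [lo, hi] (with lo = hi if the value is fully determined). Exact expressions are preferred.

|AC| ∈ [2, 32]  (≈ [2.0000, 32.0000])

|AB| ∈ [6, 28]
|BC| ∈ {4}
|AC| ∈ [2, 32]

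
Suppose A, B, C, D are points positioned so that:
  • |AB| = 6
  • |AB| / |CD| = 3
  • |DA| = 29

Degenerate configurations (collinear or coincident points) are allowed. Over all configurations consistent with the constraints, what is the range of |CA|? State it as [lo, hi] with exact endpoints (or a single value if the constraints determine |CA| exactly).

|CA| ∈ [27, 31]  (≈ [27.0000, 31.0000])

|AB| ∈ {6}
|AD| ∈ {29}
|CD| ∈ {2}
|BD| ∈ [23, 35]
|AC| ∈ [27, 31]
|BC| ∈ [21, 37]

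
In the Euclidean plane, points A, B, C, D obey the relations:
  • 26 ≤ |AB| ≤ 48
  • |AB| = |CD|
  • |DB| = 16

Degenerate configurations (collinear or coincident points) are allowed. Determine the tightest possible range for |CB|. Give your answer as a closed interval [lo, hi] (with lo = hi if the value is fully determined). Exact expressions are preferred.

|CB| ∈ [10, 64]  (≈ [10.0000, 64.0000])

|AB| ∈ [26, 48]
|BD| ∈ {16}
|CD| ∈ [26, 48]
|AD| ∈ [10, 64]
|BC| ∈ [10, 64]
|AC| ∈ [0, 112]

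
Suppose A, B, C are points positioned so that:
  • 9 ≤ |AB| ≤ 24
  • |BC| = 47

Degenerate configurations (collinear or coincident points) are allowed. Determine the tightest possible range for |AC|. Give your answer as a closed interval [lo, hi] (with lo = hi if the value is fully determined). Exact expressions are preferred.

|AC| ∈ [23, 71]  (≈ [23.0000, 71.0000])

|AB| ∈ [9, 24]
|BC| ∈ {47}
|AC| ∈ [23, 71]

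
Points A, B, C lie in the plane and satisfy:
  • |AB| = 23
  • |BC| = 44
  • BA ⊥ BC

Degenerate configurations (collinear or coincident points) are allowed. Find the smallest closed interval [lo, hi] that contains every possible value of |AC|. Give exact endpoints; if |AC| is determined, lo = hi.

|AB| ∈ {23}
|BC| ∈ {44}
|AC| ∈ {√(2465)}

|AC| = √(2465)  (≈ 49.6488)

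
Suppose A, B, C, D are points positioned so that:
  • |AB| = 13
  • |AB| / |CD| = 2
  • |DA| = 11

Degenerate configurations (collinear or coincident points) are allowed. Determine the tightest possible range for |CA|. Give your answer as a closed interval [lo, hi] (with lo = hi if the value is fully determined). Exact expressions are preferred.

|CA| ∈ [9/2, 35/2]  (≈ [4.5000, 17.5000])

|AB| ∈ {13}
|AD| ∈ {11}
|CD| ∈ {13/2}
|BD| ∈ [2, 24]
|AC| ∈ [9/2, 35/2]
|BC| ∈ [0, 61/2]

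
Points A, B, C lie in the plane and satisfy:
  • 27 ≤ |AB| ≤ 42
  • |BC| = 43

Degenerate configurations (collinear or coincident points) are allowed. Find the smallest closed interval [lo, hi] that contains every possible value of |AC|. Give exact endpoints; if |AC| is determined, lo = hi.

|AB| ∈ [27, 42]
|BC| ∈ {43}
|AC| ∈ [1, 85]

|AC| ∈ [1, 85]  (≈ [1.0000, 85.0000])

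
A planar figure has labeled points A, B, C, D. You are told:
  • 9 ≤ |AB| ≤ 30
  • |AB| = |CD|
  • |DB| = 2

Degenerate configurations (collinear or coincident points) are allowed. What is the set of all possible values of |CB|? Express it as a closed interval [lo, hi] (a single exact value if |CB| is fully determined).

|AB| ∈ [9, 30]
|BD| ∈ {2}
|CD| ∈ [9, 30]
|AD| ∈ [7, 32]
|BC| ∈ [7, 32]
|AC| ∈ [0, 62]

|CB| ∈ [7, 32]  (≈ [7.0000, 32.0000])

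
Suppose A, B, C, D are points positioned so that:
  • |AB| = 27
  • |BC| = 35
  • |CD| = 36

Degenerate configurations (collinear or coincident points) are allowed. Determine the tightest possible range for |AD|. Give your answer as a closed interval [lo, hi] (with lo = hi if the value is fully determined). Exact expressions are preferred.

|AD| ∈ [0, 98]  (≈ [0.0000, 98.0000])

|AB| ∈ {27}
|BC| ∈ {35}
|CD| ∈ {36}
|AC| ∈ [8, 62]
|BD| ∈ [1, 71]
|AD| ∈ [0, 98]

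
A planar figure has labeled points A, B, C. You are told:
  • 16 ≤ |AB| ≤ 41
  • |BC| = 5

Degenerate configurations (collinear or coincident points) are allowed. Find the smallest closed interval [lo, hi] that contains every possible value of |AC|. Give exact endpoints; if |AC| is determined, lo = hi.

|AB| ∈ [16, 41]
|BC| ∈ {5}
|AC| ∈ [11, 46]

|AC| ∈ [11, 46]  (≈ [11.0000, 46.0000])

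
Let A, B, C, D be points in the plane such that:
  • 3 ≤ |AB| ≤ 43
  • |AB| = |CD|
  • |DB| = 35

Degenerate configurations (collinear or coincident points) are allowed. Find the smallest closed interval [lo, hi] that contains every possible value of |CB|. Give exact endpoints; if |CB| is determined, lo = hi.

|AB| ∈ [3, 43]
|BD| ∈ {35}
|CD| ∈ [3, 43]
|AD| ∈ [0, 78]
|BC| ∈ [0, 78]
|AC| ∈ [0, 121]

|CB| ∈ [0, 78]  (≈ [0.0000, 78.0000])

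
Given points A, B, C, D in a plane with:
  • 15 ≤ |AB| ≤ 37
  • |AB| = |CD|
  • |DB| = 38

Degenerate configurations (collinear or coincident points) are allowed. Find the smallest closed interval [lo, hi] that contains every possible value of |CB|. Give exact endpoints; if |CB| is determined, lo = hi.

|AB| ∈ [15, 37]
|BD| ∈ {38}
|CD| ∈ [15, 37]
|AD| ∈ [1, 75]
|BC| ∈ [1, 75]
|AC| ∈ [0, 112]

|CB| ∈ [1, 75]  (≈ [1.0000, 75.0000])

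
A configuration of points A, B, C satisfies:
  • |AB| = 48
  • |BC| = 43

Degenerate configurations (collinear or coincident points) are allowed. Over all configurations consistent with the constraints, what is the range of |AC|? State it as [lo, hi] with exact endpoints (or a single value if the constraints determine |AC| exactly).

|AC| ∈ [5, 91]  (≈ [5.0000, 91.0000])

|AB| ∈ {48}
|BC| ∈ {43}
|AC| ∈ [5, 91]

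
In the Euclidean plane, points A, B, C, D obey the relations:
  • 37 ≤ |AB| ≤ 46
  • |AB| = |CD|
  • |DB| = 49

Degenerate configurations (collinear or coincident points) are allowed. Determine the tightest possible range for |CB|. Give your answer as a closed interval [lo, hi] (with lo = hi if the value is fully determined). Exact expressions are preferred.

|CB| ∈ [3, 95]  (≈ [3.0000, 95.0000])

|AB| ∈ [37, 46]
|BD| ∈ {49}
|CD| ∈ [37, 46]
|AD| ∈ [3, 95]
|BC| ∈ [3, 95]
|AC| ∈ [0, 141]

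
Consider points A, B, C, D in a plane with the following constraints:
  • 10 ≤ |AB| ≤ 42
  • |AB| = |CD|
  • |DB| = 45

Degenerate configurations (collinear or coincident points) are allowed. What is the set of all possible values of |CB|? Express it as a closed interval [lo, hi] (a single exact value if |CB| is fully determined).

|AB| ∈ [10, 42]
|BD| ∈ {45}
|CD| ∈ [10, 42]
|AD| ∈ [3, 87]
|BC| ∈ [3, 87]
|AC| ∈ [0, 129]

|CB| ∈ [3, 87]  (≈ [3.0000, 87.0000])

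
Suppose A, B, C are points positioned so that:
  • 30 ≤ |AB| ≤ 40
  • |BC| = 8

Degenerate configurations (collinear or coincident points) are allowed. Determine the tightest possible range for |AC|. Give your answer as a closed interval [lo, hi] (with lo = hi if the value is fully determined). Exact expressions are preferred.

|AC| ∈ [22, 48]  (≈ [22.0000, 48.0000])

|AB| ∈ [30, 40]
|BC| ∈ {8}
|AC| ∈ [22, 48]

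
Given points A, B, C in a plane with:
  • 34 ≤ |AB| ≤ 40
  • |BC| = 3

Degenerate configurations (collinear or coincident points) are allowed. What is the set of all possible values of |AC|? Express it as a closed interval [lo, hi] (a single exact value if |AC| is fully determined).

|AC| ∈ [31, 43]  (≈ [31.0000, 43.0000])

|AB| ∈ [34, 40]
|BC| ∈ {3}
|AC| ∈ [31, 43]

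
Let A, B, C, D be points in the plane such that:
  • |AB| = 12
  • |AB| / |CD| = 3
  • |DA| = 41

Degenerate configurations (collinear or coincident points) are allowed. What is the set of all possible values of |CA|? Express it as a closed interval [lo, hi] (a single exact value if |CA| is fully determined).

|AB| ∈ {12}
|AD| ∈ {41}
|CD| ∈ {4}
|BD| ∈ [29, 53]
|AC| ∈ [37, 45]
|BC| ∈ [25, 57]

|CA| ∈ [37, 45]  (≈ [37.0000, 45.0000])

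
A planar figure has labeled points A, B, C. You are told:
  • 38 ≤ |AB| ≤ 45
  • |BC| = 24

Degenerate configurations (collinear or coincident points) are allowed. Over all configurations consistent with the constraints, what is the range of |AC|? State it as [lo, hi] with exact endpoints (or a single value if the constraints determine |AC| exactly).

|AC| ∈ [14, 69]  (≈ [14.0000, 69.0000])

|AB| ∈ [38, 45]
|BC| ∈ {24}
|AC| ∈ [14, 69]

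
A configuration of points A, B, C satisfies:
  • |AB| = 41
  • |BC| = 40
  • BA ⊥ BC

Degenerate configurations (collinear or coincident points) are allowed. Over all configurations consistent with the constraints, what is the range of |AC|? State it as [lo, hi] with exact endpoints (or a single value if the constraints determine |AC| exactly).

|AC| = √(3281)  (≈ 57.2800)

|AB| ∈ {41}
|BC| ∈ {40}
|AC| ∈ {√(3281)}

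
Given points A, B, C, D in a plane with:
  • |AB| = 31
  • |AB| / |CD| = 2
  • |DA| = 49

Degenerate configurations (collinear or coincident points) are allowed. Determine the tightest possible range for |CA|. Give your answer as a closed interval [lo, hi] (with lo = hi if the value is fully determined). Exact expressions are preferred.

|CA| ∈ [67/2, 129/2]  (≈ [33.5000, 64.5000])

|AB| ∈ {31}
|AD| ∈ {49}
|CD| ∈ {31/2}
|BD| ∈ [18, 80]
|AC| ∈ [67/2, 129/2]
|BC| ∈ [5/2, 191/2]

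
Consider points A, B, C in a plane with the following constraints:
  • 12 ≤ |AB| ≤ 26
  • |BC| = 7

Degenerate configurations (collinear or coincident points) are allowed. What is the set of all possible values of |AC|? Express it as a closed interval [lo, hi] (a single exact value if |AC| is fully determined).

|AB| ∈ [12, 26]
|BC| ∈ {7}
|AC| ∈ [5, 33]

|AC| ∈ [5, 33]  (≈ [5.0000, 33.0000])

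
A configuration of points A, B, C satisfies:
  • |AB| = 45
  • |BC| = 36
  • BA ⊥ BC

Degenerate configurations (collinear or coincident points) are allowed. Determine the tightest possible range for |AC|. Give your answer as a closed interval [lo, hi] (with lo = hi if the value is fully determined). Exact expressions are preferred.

|AC| = 9·√(41)  (≈ 57.6281)

|AB| ∈ {45}
|BC| ∈ {36}
|AC| ∈ {9·√(41)}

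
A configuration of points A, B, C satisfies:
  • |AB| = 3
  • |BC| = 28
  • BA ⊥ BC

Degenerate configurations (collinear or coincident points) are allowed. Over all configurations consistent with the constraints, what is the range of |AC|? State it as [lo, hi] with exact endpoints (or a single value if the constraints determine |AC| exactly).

|AC| = √(793)  (≈ 28.1603)

|AB| ∈ {3}
|BC| ∈ {28}
|AC| ∈ {√(793)}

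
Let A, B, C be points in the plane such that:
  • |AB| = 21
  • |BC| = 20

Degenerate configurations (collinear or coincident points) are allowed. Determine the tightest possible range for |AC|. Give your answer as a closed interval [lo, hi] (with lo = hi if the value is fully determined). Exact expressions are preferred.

|AB| ∈ {21}
|BC| ∈ {20}
|AC| ∈ [1, 41]

|AC| ∈ [1, 41]  (≈ [1.0000, 41.0000])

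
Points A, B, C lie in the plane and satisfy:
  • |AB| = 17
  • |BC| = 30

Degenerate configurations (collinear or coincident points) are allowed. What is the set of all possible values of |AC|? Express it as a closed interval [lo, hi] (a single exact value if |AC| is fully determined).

|AC| ∈ [13, 47]  (≈ [13.0000, 47.0000])

|AB| ∈ {17}
|BC| ∈ {30}
|AC| ∈ [13, 47]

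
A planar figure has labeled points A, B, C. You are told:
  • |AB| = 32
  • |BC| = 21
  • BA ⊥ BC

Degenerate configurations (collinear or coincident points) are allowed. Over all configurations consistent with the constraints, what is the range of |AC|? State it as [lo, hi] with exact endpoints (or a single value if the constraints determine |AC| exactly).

|AC| = √(1465)  (≈ 38.2753)

|AB| ∈ {32}
|BC| ∈ {21}
|AC| ∈ {√(1465)}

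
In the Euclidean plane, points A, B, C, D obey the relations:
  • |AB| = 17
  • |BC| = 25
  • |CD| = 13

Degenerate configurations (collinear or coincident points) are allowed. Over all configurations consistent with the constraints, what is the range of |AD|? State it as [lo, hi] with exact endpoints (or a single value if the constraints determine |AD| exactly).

|AD| ∈ [0, 55]  (≈ [0.0000, 55.0000])

|AB| ∈ {17}
|BC| ∈ {25}
|CD| ∈ {13}
|AC| ∈ [8, 42]
|BD| ∈ [12, 38]
|AD| ∈ [0, 55]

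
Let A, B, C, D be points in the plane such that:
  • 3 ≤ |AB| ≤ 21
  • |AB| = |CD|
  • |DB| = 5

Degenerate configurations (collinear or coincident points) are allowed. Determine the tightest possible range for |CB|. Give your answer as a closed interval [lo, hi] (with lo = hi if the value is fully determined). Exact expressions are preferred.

|AB| ∈ [3, 21]
|BD| ∈ {5}
|CD| ∈ [3, 21]
|AD| ∈ [0, 26]
|BC| ∈ [0, 26]
|AC| ∈ [0, 47]

|CB| ∈ [0, 26]  (≈ [0.0000, 26.0000])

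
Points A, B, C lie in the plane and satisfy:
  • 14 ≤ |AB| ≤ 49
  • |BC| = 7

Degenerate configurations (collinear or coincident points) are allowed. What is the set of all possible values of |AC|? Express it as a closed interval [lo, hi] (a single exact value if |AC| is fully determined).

|AB| ∈ [14, 49]
|BC| ∈ {7}
|AC| ∈ [7, 56]

|AC| ∈ [7, 56]  (≈ [7.0000, 56.0000])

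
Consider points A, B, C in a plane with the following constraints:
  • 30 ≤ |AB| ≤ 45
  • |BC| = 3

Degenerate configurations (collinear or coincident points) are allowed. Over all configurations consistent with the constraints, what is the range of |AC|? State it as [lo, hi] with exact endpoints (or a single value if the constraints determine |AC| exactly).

|AB| ∈ [30, 45]
|BC| ∈ {3}
|AC| ∈ [27, 48]

|AC| ∈ [27, 48]  (≈ [27.0000, 48.0000])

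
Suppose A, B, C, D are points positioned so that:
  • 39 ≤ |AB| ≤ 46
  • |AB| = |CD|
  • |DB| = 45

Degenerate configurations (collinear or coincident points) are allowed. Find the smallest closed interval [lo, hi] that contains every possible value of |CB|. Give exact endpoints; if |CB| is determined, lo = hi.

|CB| ∈ [0, 91]  (≈ [0.0000, 91.0000])

|AB| ∈ [39, 46]
|BD| ∈ {45}
|CD| ∈ [39, 46]
|AD| ∈ [0, 91]
|BC| ∈ [0, 91]
|AC| ∈ [0, 137]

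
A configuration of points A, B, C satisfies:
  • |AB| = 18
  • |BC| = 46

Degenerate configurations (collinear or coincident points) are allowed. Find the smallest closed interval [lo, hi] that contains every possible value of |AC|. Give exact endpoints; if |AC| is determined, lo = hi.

|AC| ∈ [28, 64]  (≈ [28.0000, 64.0000])

|AB| ∈ {18}
|BC| ∈ {46}
|AC| ∈ [28, 64]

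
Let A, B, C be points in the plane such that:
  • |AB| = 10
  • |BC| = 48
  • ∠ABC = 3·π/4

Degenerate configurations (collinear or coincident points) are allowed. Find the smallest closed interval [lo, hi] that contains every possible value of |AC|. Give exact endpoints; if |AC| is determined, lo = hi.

|AC| = 2·√(120·√(2) + 601)  (≈ 55.5232)

|AB| ∈ {10}
|BC| ∈ {48}
|AC| ∈ {2·√(120·√(2) + 601)}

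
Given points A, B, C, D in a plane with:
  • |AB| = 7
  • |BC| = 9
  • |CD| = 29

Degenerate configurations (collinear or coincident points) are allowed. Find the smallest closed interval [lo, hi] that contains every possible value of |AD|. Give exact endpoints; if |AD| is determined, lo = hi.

|AB| ∈ {7}
|BC| ∈ {9}
|CD| ∈ {29}
|AC| ∈ [2, 16]
|BD| ∈ [20, 38]
|AD| ∈ [13, 45]

|AD| ∈ [13, 45]  (≈ [13.0000, 45.0000])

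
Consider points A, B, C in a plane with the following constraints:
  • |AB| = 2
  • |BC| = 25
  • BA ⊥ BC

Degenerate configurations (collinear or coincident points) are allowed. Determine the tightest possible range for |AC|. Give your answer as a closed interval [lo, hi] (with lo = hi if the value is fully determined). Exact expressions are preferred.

|AC| = √(629)  (≈ 25.0799)

|AB| ∈ {2}
|BC| ∈ {25}
|AC| ∈ {√(629)}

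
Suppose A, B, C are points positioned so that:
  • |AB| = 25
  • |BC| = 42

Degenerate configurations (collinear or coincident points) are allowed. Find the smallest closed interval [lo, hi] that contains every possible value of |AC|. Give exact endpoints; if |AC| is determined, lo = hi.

|AB| ∈ {25}
|BC| ∈ {42}
|AC| ∈ [17, 67]

|AC| ∈ [17, 67]  (≈ [17.0000, 67.0000])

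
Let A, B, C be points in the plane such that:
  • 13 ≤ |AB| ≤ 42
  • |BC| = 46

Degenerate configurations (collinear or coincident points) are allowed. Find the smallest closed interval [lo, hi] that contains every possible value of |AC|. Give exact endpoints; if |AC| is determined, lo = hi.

|AC| ∈ [4, 88]  (≈ [4.0000, 88.0000])

|AB| ∈ [13, 42]
|BC| ∈ {46}
|AC| ∈ [4, 88]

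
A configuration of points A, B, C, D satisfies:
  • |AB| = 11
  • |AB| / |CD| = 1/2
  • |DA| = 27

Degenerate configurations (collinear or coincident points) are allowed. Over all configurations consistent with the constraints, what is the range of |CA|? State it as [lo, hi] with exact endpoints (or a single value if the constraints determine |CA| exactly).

|CA| ∈ [5, 49]  (≈ [5.0000, 49.0000])

|AB| ∈ {11}
|AD| ∈ {27}
|CD| ∈ {22}
|BD| ∈ [16, 38]
|AC| ∈ [5, 49]
|BC| ∈ [0, 60]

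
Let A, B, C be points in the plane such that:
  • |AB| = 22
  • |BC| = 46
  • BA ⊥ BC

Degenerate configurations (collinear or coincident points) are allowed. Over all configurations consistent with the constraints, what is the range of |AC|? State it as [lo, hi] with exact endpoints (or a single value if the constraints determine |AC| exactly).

|AC| = 10·√(26)  (≈ 50.9902)

|AB| ∈ {22}
|BC| ∈ {46}
|AC| ∈ {10·√(26)}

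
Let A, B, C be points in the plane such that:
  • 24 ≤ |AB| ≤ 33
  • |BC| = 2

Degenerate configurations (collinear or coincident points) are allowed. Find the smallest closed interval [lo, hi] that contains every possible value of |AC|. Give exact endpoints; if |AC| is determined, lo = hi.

|AB| ∈ [24, 33]
|BC| ∈ {2}
|AC| ∈ [22, 35]

|AC| ∈ [22, 35]  (≈ [22.0000, 35.0000])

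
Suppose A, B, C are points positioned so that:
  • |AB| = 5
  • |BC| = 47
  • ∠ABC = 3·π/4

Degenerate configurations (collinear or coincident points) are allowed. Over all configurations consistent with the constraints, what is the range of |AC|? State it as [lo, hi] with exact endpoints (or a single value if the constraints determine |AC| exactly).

|AC| = √(235·√(2) + 2234)  (≈ 50.6591)

|AB| ∈ {5}
|BC| ∈ {47}
|AC| ∈ {√(235·√(2) + 2234)}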